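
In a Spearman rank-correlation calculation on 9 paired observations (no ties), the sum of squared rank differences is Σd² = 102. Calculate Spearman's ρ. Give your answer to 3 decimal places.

ρ = 1 − 6Σd² / [n(n²−1)] = 1 − 6×102 / (9×80)
  = 1 − 612/720 = 1 − 0.8500 ≈ 0.150

0.150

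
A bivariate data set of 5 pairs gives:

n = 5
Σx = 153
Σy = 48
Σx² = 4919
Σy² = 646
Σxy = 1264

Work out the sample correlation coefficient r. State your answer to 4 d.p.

r = (nΣxy − ΣxΣy) / √[(nΣx² − (Σx)²)(nΣy² − (Σy)²)]
Numerator: 5×1264 − 153×48 = -1024
Denominator: √[(24595 − 23409)(3230 − 2304)] = √[1186 × 926] = 1047.9676
r = -1024 / 1047.9676 ≈ -0.9771

-0.9771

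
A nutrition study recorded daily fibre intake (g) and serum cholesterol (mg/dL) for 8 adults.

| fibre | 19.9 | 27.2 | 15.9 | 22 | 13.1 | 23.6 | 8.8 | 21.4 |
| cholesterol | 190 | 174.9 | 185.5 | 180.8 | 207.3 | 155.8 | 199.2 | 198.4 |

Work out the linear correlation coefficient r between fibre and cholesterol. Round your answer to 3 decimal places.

n = 8, Σx = 151.9, Σy = 1491.9, Σx² = 3136.63, Σy² = 280079.03, Σxy = 27856.56
nΣxy − ΣxΣy = 222852.48 − 226619.61 = -3767.13
nΣx² − (Σx)² = 25093.04 − 23073.61 = 2019.43; nΣy² − (Σy)² = 2240632.24 − 2225765.61 = 14866.63
r = -3767.13 / √(2019.43 × 14866.63) = -3767.13 / 5479.2443 ≈ -0.688

-0.688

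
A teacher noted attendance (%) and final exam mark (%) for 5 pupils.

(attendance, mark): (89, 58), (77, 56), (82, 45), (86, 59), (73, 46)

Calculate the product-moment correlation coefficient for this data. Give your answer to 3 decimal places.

0.605

n = 5, Σx = 407, Σy = 264, Σx² = 33299, Σy² = 14122, Σxy = 21596
nΣxy − ΣxΣy = 107980 − 107448 = 532
nΣx² − (Σx)² = 166495 − 165649 = 846; nΣy² − (Σy)² = 70610 − 69696 = 914
r = 532 / √(846 × 914) = 532 / 879.3429 ≈ 0.605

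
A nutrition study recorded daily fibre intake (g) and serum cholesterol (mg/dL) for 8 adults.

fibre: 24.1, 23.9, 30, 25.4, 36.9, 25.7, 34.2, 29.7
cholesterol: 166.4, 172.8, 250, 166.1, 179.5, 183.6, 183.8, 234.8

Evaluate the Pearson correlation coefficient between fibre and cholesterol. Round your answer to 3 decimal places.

0.268

n = 8, Σx = 229.9, Σy = 1537, Σx² = 6771.01, Σy² = 302480.7, Σxy = 44460.69
nΣxy − ΣxΣy = 355685.52 − 353356.3 = 2329.22
nΣx² − (Σx)² = 54168.08 − 52854.01 = 1314.07; nΣy² − (Σy)² = 2419845.6 − 2362369 = 57476.6
r = 2329.22 / √(1314.07 × 57476.6) = 2329.22 / 8690.7005 ≈ 0.268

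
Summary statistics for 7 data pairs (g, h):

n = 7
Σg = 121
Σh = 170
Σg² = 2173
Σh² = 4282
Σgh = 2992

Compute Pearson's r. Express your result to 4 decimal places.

r = (nΣgh − ΣgΣh) / √[(nΣg² − (Σg)²)(nΣh² − (Σh)²)]
Numerator: 7×2992 − 121×170 = 374
Denominator: √[(15211 − 14641)(29974 − 28900)] = √[570 × 1074] = 782.4193
r = 374 / 782.4193 ≈ 0.4780

0.4780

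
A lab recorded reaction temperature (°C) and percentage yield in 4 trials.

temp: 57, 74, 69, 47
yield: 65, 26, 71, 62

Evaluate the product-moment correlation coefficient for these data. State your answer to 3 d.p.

n = 4, Σx = 247, Σy = 224, Σx² = 15695, Σy² = 13786, Σxy = 13442
nΣxy − ΣxΣy = 53768 − 55328 = -1560
nΣx² − (Σx)² = 62780 − 61009 = 1771; nΣy² − (Σy)² = 55144 − 50176 = 4968
r = -1560 / √(1771 × 4968) = -1560 / 2966.1976 ≈ -0.526

-0.526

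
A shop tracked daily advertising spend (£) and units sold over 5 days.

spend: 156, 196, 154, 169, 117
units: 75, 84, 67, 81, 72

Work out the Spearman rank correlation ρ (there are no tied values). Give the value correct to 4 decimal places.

Rank spend: 3, 5, 2, 4, 1
Rank units: 3, 5, 1, 4, 2
d = rank(spend) − rank(units): 0, 0, 1, 0, -1; Σd² = 2
ρ = 1 − 6Σd² / [n(n²−1)] = 1 − 6×2 / (5×24) = 1 − 12/120 ≈ 0.9000

0.9000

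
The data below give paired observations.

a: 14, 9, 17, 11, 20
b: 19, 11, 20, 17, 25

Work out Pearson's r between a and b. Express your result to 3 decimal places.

n = 5, Σa = 71, Σb = 92, Σa² = 1087, Σb² = 1796, Σab = 1392
nΣab − ΣaΣb = 6960 − 6532 = 428
nΣa² − (Σa)² = 5435 − 5041 = 394; nΣb² − (Σb)² = 8980 − 8464 = 516
r = 428 / √(394 × 516) = 428 / 450.8924 ≈ 0.949

0.949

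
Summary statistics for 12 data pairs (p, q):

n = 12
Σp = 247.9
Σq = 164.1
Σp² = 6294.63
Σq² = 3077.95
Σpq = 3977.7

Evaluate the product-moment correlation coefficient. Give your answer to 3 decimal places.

0.594

r = (nΣpq − ΣpΣq) / √[(nΣp² − (Σp)²)(nΣq² − (Σq)²)]
Numerator: 12×3977.7 − 247.9×164.1 = 7052.01
Denominator: √[(75535.56 − 61454.41)(36935.4 − 26928.81)] = √[14081.15 × 10006.59] = 11870.3115
r = 7052.01 / 11870.3115 ≈ 0.594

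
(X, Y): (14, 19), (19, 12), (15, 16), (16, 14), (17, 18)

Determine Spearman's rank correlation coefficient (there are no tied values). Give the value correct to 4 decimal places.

-0.7000

Rank X: 1, 5, 2, 3, 4
Rank Y: 5, 1, 3, 2, 4
d = rank(X) − rank(Y): -4, 4, -1, 1, 0; Σd² = 34
ρ = 1 − 6Σd² / [n(n²−1)] = 1 − 6×34 / (5×24) = 1 − 204/120 ≈ -0.7000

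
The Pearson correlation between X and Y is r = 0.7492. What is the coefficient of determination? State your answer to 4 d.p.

0.5613

r² = (0.7492)² = 0.5613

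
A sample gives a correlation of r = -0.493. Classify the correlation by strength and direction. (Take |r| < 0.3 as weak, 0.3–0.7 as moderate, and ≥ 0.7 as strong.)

moderate negative

r = -0.493 < 0 so the relationship is negative.
|r| = 0.493, which falls in the moderate range.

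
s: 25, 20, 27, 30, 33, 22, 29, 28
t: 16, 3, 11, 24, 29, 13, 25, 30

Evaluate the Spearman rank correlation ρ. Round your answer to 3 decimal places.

0.762

Rank s: 3, 1, 4, 7, 8, 2, 6, 5
Rank t: 4, 1, 2, 5, 7, 3, 6, 8
d = rank(s) − rank(t): -1, 0, 2, 2, 1, -1, 0, -3; Σd² = 20
ρ = 1 − 6Σd² / [n(n²−1)] = 1 − 6×20 / (8×63) = 1 − 120/504 ≈ 0.762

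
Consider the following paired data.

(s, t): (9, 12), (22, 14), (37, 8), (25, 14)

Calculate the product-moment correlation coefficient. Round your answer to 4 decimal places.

-0.5534

n = 4, Σs = 93, Σt = 48, Σs² = 2559, Σt² = 600, Σst = 1062
nΣst − ΣsΣt = 4248 − 4464 = -216
nΣs² − (Σs)² = 10236 − 8649 = 1587; nΣt² − (Σt)² = 2400 − 2304 = 96
r = -216 / √(1587 × 96) = -216 / 390.3229 ≈ -0.5534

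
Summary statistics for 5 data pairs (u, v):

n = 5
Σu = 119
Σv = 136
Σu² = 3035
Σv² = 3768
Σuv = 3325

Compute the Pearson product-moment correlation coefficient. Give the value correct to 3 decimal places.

0.747

r = (nΣuv − ΣuΣv) / √[(nΣu² − (Σu)²)(nΣv² − (Σv)²)]
Numerator: 5×3325 − 119×136 = 441
Denominator: √[(15175 − 14161)(18840 − 18496)] = √[1014 × 344] = 590.6065
r = 441 / 590.6065 ≈ 0.747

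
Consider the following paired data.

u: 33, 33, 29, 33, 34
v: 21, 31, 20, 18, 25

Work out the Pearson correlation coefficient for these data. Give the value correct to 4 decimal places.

0.3488

n = 5, Σu = 162, Σv = 115, Σu² = 5264, Σv² = 2751, Σuv = 3740
nΣuv − ΣuΣv = 18700 − 18630 = 70
nΣu² − (Σu)² = 26320 − 26244 = 76; nΣv² − (Σv)² = 13755 − 13225 = 530
r = 70 / √(76 × 530) = 70 / 200.6988 ≈ 0.3488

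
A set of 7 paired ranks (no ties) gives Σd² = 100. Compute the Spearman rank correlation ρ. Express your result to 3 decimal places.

ρ = 1 − 6Σd² / [n(n²−1)] = 1 − 6×100 / (7×48)
  = 1 − 600/336 = 1 − 1.7857 ≈ -0.786

-0.786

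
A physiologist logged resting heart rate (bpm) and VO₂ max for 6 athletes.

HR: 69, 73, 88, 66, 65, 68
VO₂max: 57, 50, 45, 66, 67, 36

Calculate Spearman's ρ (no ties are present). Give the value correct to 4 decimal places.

-0.6571

Rank HR: 4, 5, 6, 2, 1, 3
Rank VO₂max: 4, 3, 2, 5, 6, 1
d = rank(HR) − rank(VO₂max): 0, 2, 4, -3, -5, 2; Σd² = 58
ρ = 1 − 6Σd² / [n(n²−1)] = 1 − 6×58 / (6×35) = 1 − 348/210 ≈ -0.6571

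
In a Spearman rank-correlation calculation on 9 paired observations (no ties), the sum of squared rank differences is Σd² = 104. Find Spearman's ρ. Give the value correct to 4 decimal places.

ρ = 1 − 6Σd² / [n(n²−1)] = 1 − 6×104 / (9×80)
  = 1 − 624/720 = 1 − 0.86667 ≈ 0.1333

0.1333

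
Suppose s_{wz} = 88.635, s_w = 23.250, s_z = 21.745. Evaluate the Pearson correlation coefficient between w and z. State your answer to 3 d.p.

r = Cov(w,z) / (s_w · s_z) = 88.635 / (23.250 × 21.745)
  = 88.635 / 505.5713 ≈ 0.175

0.175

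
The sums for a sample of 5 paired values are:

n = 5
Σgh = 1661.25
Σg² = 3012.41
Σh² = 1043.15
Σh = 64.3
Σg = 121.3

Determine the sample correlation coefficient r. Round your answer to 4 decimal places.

0.8255

r = (nΣgh − ΣgΣh) / √[(nΣg² − (Σg)²)(nΣh² − (Σh)²)]
Numerator: 5×1661.25 − 121.3×64.3 = 506.66
Denominator: √[(15062.05 − 14713.69)(5215.75 − 4134.49)] = √[348.36 × 1081.26] = 613.7326
r = 506.66 / 613.7326 ≈ 0.8255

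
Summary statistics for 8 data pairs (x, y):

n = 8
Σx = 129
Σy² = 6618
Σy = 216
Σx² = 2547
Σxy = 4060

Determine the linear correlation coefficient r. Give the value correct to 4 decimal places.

0.9525

r = (nΣxy − ΣxΣy) / √[(nΣx² − (Σx)²)(nΣy² − (Σy)²)]
Numerator: 8×4060 − 129×216 = 4616
Denominator: √[(20376 − 16641)(52944 − 46656)] = √[3735 × 6288] = 4846.2026
r = 4616 / 4846.2026 ≈ 0.9525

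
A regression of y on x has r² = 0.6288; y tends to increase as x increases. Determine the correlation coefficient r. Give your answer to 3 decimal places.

|r| = √0.6288 = 0.793
The association is positive, so r = 0.793.

0.793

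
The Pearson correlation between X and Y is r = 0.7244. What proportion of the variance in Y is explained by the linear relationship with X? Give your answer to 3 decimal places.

0.525

r² = (0.7244)² = 0.525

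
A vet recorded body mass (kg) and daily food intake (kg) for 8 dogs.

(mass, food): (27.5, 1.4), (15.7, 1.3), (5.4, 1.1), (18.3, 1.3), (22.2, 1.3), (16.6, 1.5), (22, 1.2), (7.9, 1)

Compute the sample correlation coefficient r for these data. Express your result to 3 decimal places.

n = 8, Σx = 135.6, Σy = 10.1, Σx² = 2681.6, Σy² = 12.93, Σxy = 176.7
nΣxy − ΣxΣy = 1413.6 − 1369.56 = 44.04
nΣx² − (Σx)² = 21452.8 − 18387.36 = 3065.44; nΣy² − (Σy)² = 103.44 − 102.01 = 1.43
r = 44.04 / √(3065.44 × 1.43) = 44.04 / 66.2086 ≈ 0.665

0.665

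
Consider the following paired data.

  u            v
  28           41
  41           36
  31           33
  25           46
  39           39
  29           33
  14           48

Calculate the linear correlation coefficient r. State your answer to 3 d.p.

-0.665

n = 7, Σu = 207, Σv = 276, Σu² = 6609, Σv² = 11096, Σuv = 7947
nΣuv − ΣuΣv = 55629 − 57132 = -1503
nΣu² − (Σu)² = 46263 − 42849 = 3414; nΣv² − (Σv)² = 77672 − 76176 = 1496
r = -1503 / √(3414 × 1496) = -1503 / 2259.9434 ≈ -0.665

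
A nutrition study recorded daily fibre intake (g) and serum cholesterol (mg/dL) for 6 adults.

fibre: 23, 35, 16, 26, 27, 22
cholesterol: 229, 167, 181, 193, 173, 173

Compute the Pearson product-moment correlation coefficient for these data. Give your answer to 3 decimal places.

-0.292

n = 6, Σx = 149, Σy = 1116, Σx² = 3899, Σy² = 210198, Σxy = 27503
nΣxy − ΣxΣy = 165018 − 166284 = -1266
nΣx² − (Σx)² = 23394 − 22201 = 1193; nΣy² − (Σy)² = 1261188 − 1245456 = 15732
r = -1266 / √(1193 × 15732) = -1266 / 4332.2368 ≈ -0.292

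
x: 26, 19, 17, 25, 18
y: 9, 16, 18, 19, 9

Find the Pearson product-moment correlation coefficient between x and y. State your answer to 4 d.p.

n = 5, Σx = 105, Σy = 71, Σx² = 2275, Σy² = 1103, Σxy = 1481
nΣxy − ΣxΣy = 7405 − 7455 = -50
nΣx² − (Σx)² = 11375 − 11025 = 350; nΣy² − (Σy)² = 5515 − 5041 = 474
r = -50 / √(350 × 474) = -50 / 407.3082 ≈ -0.1228

-0.1228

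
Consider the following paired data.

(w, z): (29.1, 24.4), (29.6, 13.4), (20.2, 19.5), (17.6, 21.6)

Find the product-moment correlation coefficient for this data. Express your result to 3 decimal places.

n = 4, Σw = 96.5, Σz = 78.9, Σw² = 2440.77, Σz² = 1621.73, Σwz = 1880.74
nΣwz − ΣwΣz = 7522.96 − 7613.85 = -90.89
nΣw² − (Σw)² = 9763.08 − 9312.25 = 450.83; nΣz² − (Σz)² = 6486.92 − 6225.21 = 261.71
r = -90.89 / √(450.83 × 261.71) = -90.89 / 343.4919 ≈ -0.265

-0.265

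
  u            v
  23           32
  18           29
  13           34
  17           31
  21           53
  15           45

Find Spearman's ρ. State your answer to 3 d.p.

Rank u: 6, 4, 1, 3, 5, 2
Rank v: 3, 1, 4, 2, 6, 5
d = rank(u) − rank(v): 3, 3, -3, 1, -1, -3; Σd² = 38
ρ = 1 − 6Σd² / [n(n²−1)] = 1 − 6×38 / (6×35) = 1 − 228/210 ≈ -0.086

-0.086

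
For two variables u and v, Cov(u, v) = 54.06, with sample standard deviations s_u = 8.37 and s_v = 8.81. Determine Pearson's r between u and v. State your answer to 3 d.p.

r = Cov(u,v) / (s_u · s_v) = 54.06 / (8.37 × 8.81)
  = 54.06 / 73.7397 ≈ 0.733

0.733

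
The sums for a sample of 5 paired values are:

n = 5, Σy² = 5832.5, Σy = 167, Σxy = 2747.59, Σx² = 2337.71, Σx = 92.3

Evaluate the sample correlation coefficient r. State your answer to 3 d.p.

r = (nΣxy − ΣxΣy) / √[(nΣx² − (Σx)²)(nΣy² − (Σy)²)]
Numerator: 5×2747.59 − 92.3×167 = -1676.15
Denominator: √[(11688.55 − 8519.29)(29162.5 − 27889)] = √[3169.26 × 1273.5] = 2008.9929
r = -1676.15 / 2008.9929 ≈ -0.834

-0.834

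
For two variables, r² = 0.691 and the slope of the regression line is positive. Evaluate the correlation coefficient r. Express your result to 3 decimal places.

|r| = √0.691 = 0.831
The association is positive, so r = 0.831.

0.831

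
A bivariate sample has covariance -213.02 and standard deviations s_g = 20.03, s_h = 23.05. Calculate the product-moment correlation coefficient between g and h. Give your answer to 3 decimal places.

r = Cov(g,h) / (s_g · s_h) = -213.02 / (20.03 × 23.05)
  = -213.02 / 461.6915 ≈ -0.461

-0.461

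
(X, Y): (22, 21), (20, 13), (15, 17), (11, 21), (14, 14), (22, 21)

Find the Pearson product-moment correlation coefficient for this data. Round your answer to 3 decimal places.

0.132

n = 6, ΣX = 104, ΣY = 107, ΣX² = 1910, ΣY² = 1977, ΣXY = 1866
nΣXY − ΣXΣY = 11196 − 11128 = 68
nΣX² − (ΣX)² = 11460 − 10816 = 644; nΣY² − (ΣY)² = 11862 − 11449 = 413
r = 68 / √(644 × 413) = 68 / 515.7247 ≈ 0.132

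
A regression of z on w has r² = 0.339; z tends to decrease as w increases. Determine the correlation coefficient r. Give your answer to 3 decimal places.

|r| = √0.339 = 0.582
The association is negative, so r = −0.582.

-0.582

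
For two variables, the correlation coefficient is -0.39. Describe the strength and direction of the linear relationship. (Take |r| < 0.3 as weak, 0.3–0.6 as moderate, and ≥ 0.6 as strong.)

moderate negative

r = -0.39 < 0 so the relationship is negative.
|r| = 0.39, which falls in the moderate range.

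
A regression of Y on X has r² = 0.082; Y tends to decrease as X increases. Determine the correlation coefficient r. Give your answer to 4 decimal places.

-0.2864

|r| = √0.082 = 0.2864
The association is negative, so r = −0.2864.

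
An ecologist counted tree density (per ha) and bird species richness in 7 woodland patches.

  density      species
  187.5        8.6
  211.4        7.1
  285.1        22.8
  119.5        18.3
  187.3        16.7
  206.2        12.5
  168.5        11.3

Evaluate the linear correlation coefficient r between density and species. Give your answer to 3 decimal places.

n = 7, Σx = 1365.5, Σy = 97.3, Σx² = 281400.45, Σy² = 1541.93, Σxy = 19410.03
nΣxy − ΣxΣy = 135870.21 − 132863.15 = 3007.06
nΣx² − (Σx)² = 1969803.15 − 1864590.25 = 105212.9; nΣy² − (Σy)² = 10793.51 − 9467.29 = 1326.22
r = 3007.06 / √(105212.9 × 1326.22) = 3007.06 / 11812.5125 ≈ 0.255

0.255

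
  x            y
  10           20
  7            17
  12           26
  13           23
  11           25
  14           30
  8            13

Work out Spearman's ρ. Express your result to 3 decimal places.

Rank x: 3, 1, 5, 6, 4, 7, 2
Rank y: 3, 2, 6, 4, 5, 7, 1
d = rank(x) − rank(y): 0, -1, -1, 2, -1, 0, 1; Σd² = 8
ρ = 1 − 6Σd² / [n(n²−1)] = 1 − 6×8 / (7×48) = 1 − 48/336 ≈ 0.857

0.857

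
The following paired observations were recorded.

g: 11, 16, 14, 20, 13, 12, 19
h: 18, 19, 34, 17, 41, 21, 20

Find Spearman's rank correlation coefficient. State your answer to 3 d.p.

Rank g: 1, 5, 4, 7, 3, 2, 6
Rank h: 2, 3, 6, 1, 7, 5, 4
d = rank(g) − rank(h): -1, 2, -2, 6, -4, -3, 2; Σd² = 74
ρ = 1 − 6Σd² / [n(n²−1)] = 1 − 6×74 / (7×48) = 1 − 444/336 ≈ -0.321

-0.321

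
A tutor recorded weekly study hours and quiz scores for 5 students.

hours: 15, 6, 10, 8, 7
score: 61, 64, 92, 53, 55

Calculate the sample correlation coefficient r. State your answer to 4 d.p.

n = 5, Σx = 46, Σy = 325, Σx² = 474, Σy² = 22115, Σxy = 3028
nΣxy − ΣxΣy = 15140 − 14950 = 190
nΣx² − (Σx)² = 2370 − 2116 = 254; nΣy² − (Σy)² = 110575 − 105625 = 4950
r = 190 / √(254 × 4950) = 190 / 1121.2939 ≈ 0.1694

0.1694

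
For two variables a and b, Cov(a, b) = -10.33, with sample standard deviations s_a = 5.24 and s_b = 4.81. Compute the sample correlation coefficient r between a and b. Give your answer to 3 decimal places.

r = Cov(a,b) / (s_a · s_b) = -10.33 / (5.24 × 4.81)
  = -10.33 / 25.2044 ≈ -0.410

-0.410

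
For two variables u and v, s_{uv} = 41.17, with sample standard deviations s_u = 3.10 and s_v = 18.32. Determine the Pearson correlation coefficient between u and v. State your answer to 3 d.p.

r = Cov(u,v) / (s_u · s_v) = 41.17 / (3.10 × 18.32)
  = 41.17 / 56.7920 ≈ 0.725

0.725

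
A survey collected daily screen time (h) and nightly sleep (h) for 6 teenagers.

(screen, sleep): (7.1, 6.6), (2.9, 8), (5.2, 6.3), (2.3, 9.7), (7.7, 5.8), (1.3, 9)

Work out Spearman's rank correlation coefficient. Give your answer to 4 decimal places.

-0.8857

Rank screen: 5, 3, 4, 2, 6, 1
Rank sleep: 3, 4, 2, 6, 1, 5
d = rank(screen) − rank(sleep): 2, -1, 2, -4, 5, -4; Σd² = 66
ρ = 1 − 6Σd² / [n(n²−1)] = 1 − 6×66 / (6×35) = 1 − 396/210 ≈ -0.8857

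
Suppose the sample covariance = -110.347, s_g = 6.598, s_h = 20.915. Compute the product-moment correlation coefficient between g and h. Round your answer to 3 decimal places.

-0.800

r = Cov(g,h) / (s_g · s_h) = -110.347 / (6.598 × 20.915)
  = -110.347 / 137.9972 ≈ -0.800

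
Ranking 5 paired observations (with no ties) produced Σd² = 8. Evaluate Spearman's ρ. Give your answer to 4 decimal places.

ρ = 1 − 6Σd² / [n(n²−1)] = 1 − 6×8 / (5×24)
  = 1 − 48/120 = 1 − 0.40000 ≈ 0.6000

0.6000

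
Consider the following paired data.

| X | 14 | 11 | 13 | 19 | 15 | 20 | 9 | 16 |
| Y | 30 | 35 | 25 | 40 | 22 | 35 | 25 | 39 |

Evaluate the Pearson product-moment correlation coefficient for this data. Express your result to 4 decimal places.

0.5461

n = 8, ΣX = 117, ΣY = 251, ΣX² = 1809, ΣY² = 8205, ΣXY = 3769
nΣXY − ΣXΣY = 30152 − 29367 = 785
nΣX² − (ΣX)² = 14472 − 13689 = 783; nΣY² − (ΣY)² = 65640 − 63001 = 2639
r = 785 / √(783 × 2639) = 785 / 1437.4759 ≈ 0.5461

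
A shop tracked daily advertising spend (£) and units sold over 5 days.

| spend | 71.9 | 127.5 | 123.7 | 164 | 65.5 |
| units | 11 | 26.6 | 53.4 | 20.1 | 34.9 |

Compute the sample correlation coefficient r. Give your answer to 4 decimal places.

0.0879

n = 5, Σx = 552.6, Σy = 146, Σx² = 67913.8, Σy² = 5302.14, Σxy = 16370.33
nΣxy − ΣxΣy = 81851.65 − 80679.6 = 1172.05
nΣx² − (Σx)² = 339569 − 305366.76 = 34202.24; nΣy² − (Σy)² = 26510.7 − 21316 = 5194.7
r = 1172.05 / √(34202.24 × 5194.7) = 1172.05 / 13329.3052 ≈ 0.0879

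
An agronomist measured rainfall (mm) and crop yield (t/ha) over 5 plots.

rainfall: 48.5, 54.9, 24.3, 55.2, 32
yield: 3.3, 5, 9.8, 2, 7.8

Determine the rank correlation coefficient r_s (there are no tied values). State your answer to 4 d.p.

-0.9000

Rank rainfall: 3, 4, 1, 5, 2
Rank yield: 2, 3, 5, 1, 4
d = rank(rainfall) − rank(yield): 1, 1, -4, 4, -2; Σd² = 38
ρ = 1 − 6Σd² / [n(n²−1)] = 1 − 6×38 / (5×24) = 1 − 228/120 ≈ -0.9000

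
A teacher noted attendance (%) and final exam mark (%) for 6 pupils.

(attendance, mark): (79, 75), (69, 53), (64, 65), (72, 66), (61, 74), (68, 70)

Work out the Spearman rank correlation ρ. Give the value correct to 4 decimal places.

Rank attendance: 6, 4, 2, 5, 1, 3
Rank mark: 6, 1, 2, 3, 5, 4
d = rank(attendance) − rank(mark): 0, 3, 0, 2, -4, -1; Σd² = 30
ρ = 1 − 6Σd² / [n(n²−1)] = 1 − 6×30 / (6×35) = 1 − 180/210 ≈ 0.1429

0.1429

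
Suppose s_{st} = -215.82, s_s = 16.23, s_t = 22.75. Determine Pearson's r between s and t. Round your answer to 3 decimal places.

r = Cov(s,t) / (s_s · s_t) = -215.82 / (16.23 × 22.75)
  = -215.82 / 369.2325 ≈ -0.585

-0.585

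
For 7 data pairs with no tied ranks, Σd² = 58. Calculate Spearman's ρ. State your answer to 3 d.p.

-0.036

ρ = 1 − 6Σd² / [n(n²−1)] = 1 − 6×58 / (7×48)
  = 1 − 348/336 = 1 − 1.0357 ≈ -0.036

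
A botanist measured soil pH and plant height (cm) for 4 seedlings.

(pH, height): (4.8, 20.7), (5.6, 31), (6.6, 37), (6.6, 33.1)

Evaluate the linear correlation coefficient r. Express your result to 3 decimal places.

n = 4, Σx = 23.6, Σy = 121.8, Σx² = 141.52, Σy² = 3854.1, Σxy = 735.62
nΣxy − ΣxΣy = 2942.48 − 2874.48 = 68
nΣx² − (Σx)² = 566.08 − 556.96 = 9.12; nΣy² − (Σy)² = 15416.4 − 14835.24 = 581.16
r = 68 / √(9.12 × 581.16) = 68 / 72.8023 ≈ 0.934

0.934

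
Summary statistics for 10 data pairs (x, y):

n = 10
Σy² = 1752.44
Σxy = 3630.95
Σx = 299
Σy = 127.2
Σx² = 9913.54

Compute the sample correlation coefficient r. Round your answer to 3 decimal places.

r = (nΣxy − ΣxΣy) / √[(nΣx² − (Σx)²)(nΣy² − (Σy)²)]
Numerator: 10×3630.95 − 299×127.2 = -1723.3
Denominator: √[(99135.4 − 89401)(17524.4 − 16179.84)] = √[9734.4 × 1344.56] = 3617.8011
r = -1723.3 / 3617.8011 ≈ -0.476

-0.476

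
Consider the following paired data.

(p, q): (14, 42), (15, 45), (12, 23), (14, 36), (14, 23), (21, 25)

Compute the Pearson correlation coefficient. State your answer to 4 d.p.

n = 6, Σp = 90, Σq = 194, Σp² = 1398, Σq² = 6768, Σpq = 2890
nΣpq − ΣpΣq = 17340 − 17460 = -120
nΣp² − (Σp)² = 8388 − 8100 = 288; nΣq² − (Σq)² = 40608 − 37636 = 2972
r = -120 / √(288 × 2972) = -120 / 925.1681 ≈ -0.1297

-0.1297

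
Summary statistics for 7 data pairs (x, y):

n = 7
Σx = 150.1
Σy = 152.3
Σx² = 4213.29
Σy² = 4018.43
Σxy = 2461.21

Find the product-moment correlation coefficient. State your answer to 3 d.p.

-0.961

r = (nΣxy − ΣxΣy) / √[(nΣx² − (Σx)²)(nΣy² − (Σy)²)]
Numerator: 7×2461.21 − 150.1×152.3 = -5631.76
Denominator: √[(29493.03 − 22530.01)(28129.01 − 23195.29)] = √[6963.02 × 4933.72] = 5861.1937
r = -5631.76 / 5861.1937 ≈ -0.961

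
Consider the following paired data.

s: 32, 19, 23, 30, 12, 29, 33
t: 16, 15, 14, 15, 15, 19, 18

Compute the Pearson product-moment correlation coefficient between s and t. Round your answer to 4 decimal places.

0.5408

n = 7, Σs = 178, Σt = 112, Σs² = 4888, Σt² = 1812, Σst = 2894
nΣst − ΣsΣt = 20258 − 19936 = 322
nΣs² − (Σs)² = 34216 − 31684 = 2532; nΣt² − (Σt)² = 12684 − 12544 = 140
r = 322 / √(2532 × 140) = 322 / 595.3822 ≈ 0.5408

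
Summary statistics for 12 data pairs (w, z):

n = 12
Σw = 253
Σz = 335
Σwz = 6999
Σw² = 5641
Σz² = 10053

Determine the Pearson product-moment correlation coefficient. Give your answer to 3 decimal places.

r = (nΣwz − ΣwΣz) / √[(nΣw² − (Σw)²)(nΣz² − (Σz)²)]
Numerator: 12×6999 − 253×335 = -767
Denominator: √[(67692 − 64009)(120636 − 112225)] = √[3683 × 8411] = 5565.7626
r = -767 / 5565.7626 ≈ -0.138

-0.138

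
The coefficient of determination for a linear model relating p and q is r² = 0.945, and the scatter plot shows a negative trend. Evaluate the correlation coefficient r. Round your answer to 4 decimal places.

|r| = √0.945 = 0.9721
The association is negative, so r = −0.9721.

-0.9721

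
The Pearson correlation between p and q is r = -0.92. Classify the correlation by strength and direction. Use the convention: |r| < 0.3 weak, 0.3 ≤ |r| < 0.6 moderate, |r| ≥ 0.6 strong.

r = -0.92 < 0 so the relationship is negative.
|r| = 0.92, which falls in the strong range.

strong negative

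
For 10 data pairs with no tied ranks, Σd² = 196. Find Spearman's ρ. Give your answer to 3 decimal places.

ρ = 1 − 6Σd² / [n(n²−1)] = 1 − 6×196 / (10×99)
  = 1 − 1176/990 = 1 − 1.1879 ≈ -0.188

-0.188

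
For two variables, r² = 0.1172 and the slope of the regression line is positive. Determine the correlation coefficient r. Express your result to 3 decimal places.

|r| = √0.1172 = 0.342
The association is positive, so r = 0.342.

0.342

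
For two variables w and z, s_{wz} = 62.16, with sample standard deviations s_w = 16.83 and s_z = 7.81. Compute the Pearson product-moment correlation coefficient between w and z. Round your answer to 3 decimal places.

r = Cov(w,z) / (s_w · s_z) = 62.16 / (16.83 × 7.81)
  = 62.16 / 131.4423 ≈ 0.473

0.473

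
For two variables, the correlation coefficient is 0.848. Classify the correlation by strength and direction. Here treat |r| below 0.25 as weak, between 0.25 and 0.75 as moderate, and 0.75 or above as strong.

strong positive

r = 0.848 > 0 so the relationship is positive.
|r| = 0.848, which falls in the strong range.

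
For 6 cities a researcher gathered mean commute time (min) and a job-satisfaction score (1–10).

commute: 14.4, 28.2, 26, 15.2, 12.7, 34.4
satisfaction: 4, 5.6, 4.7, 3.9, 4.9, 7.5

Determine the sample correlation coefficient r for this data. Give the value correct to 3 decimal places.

0.835

n = 6, Σx = 130.9, Σy = 30.6, Σx² = 3254.29, Σy² = 164.92, Σxy = 717.23
nΣxy − ΣxΣy = 4303.38 − 4005.54 = 297.84
nΣx² − (Σx)² = 19525.74 − 17134.81 = 2390.93; nΣy² − (Σy)² = 989.52 − 936.36 = 53.16
r = 297.84 / √(2390.93 × 53.16) = 297.84 / 356.5134 ≈ 0.835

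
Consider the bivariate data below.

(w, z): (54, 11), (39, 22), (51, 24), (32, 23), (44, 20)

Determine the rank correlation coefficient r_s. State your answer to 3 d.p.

-0.400

Rank w: 5, 2, 4, 1, 3
Rank z: 1, 3, 5, 4, 2
d = rank(w) − rank(z): 4, -1, -1, -3, 1; Σd² = 28
ρ = 1 − 6Σd² / [n(n²−1)] = 1 − 6×28 / (5×24) = 1 − 168/120 ≈ -0.400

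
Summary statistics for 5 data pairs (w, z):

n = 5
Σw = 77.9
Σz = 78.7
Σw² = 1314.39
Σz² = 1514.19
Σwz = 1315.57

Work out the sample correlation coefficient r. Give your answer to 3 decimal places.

r = (nΣwz − ΣwΣz) / √[(nΣw² − (Σw)²)(nΣz² − (Σz)²)]
Numerator: 5×1315.57 − 77.9×78.7 = 447.12
Denominator: √[(6571.95 − 6068.41)(7570.95 − 6193.69)] = √[503.54 × 1377.26] = 832.7698
r = 447.12 / 832.7698 ≈ 0.537

0.537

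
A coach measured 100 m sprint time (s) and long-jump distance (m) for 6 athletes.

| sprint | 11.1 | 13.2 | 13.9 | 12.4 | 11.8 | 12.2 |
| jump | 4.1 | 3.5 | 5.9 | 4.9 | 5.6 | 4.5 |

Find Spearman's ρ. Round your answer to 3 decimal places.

Rank sprint: 1, 5, 6, 4, 2, 3
Rank jump: 2, 1, 6, 4, 5, 3
d = rank(sprint) − rank(jump): -1, 4, 0, 0, -3, 0; Σd² = 26
ρ = 1 − 6Σd² / [n(n²−1)] = 1 − 6×26 / (6×35) = 1 − 156/210 ≈ 0.257

0.257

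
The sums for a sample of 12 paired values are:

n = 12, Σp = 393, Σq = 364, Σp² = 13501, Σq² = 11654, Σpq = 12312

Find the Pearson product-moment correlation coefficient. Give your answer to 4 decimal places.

r = (nΣpq − ΣpΣq) / √[(nΣp² − (Σp)²)(nΣq² − (Σq)²)]
Numerator: 12×12312 − 393×364 = 4692
Denominator: √[(162012 − 154449)(139848 − 132496)] = √[7563 × 7352] = 7456.7537
r = 4692 / 7456.7537 ≈ 0.6292

0.6292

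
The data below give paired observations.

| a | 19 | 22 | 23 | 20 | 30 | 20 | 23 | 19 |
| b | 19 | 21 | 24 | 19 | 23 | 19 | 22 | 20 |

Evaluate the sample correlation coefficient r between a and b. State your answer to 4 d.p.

0.7441

n = 8, Σa = 176, Σb = 167, Σa² = 3964, Σb² = 3513, Σab = 3711
nΣab − ΣaΣb = 29688 − 29392 = 296
nΣa² − (Σa)² = 31712 − 30976 = 736; nΣb² − (Σb)² = 28104 − 27889 = 215
r = 296 / √(736 × 215) = 296 / 397.7939 ≈ 0.7441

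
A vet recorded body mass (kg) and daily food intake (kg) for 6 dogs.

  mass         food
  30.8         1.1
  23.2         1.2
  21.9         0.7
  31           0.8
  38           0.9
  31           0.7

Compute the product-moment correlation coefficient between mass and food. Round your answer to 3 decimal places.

-0.090

n = 6, Σx = 175.9, Σy = 5.4, Σx² = 5332.49, Σy² = 5.08, Σxy = 157.75
nΣxy − ΣxΣy = 946.5 − 949.86 = -3.36
nΣx² − (Σx)² = 31994.94 − 30940.81 = 1054.13; nΣy² − (Σy)² = 30.48 − 29.16 = 1.32
r = -3.36 / √(1054.13 × 1.32) = -3.36 / 37.3022 ≈ -0.090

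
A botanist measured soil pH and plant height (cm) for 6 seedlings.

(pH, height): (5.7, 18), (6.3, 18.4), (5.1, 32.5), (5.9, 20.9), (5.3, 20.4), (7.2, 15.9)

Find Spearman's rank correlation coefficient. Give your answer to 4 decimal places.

-0.7143

Rank pH: 3, 5, 1, 4, 2, 6
Rank height: 2, 3, 6, 5, 4, 1
d = rank(pH) − rank(height): 1, 2, -5, -1, -2, 5; Σd² = 60
ρ = 1 − 6Σd² / [n(n²−1)] = 1 − 6×60 / (6×35) = 1 − 360/210 ≈ -0.7143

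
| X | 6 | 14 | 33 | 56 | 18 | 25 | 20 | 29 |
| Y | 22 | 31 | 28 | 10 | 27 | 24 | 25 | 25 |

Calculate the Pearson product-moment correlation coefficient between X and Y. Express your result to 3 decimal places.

n = 8, ΣX = 201, ΣY = 192, ΣX² = 6647, ΣY² = 4884, ΣXY = 4361
nΣXY − ΣXΣY = 34888 − 38592 = -3704
nΣX² − (ΣX)² = 53176 − 40401 = 12775; nΣY² − (ΣY)² = 39072 − 36864 = 2208
r = -3704 / √(12775 × 2208) = -3704 / 5311.0451 ≈ -0.697

-0.697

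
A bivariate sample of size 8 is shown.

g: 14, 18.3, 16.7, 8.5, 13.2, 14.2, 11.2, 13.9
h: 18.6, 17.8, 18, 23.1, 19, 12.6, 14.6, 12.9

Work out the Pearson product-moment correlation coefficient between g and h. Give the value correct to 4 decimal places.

n = 8, Σg = 110, Σh = 136.6, Σg² = 1576.56, Σh² = 2419.74, Σgh = 1855.64
nΣgh − ΣgΣh = 14845.12 − 15026 = -180.88
nΣg² − (Σg)² = 12612.48 − 12100 = 512.48; nΣh² − (Σh)² = 19357.92 − 18659.56 = 698.36
r = -180.88 / √(512.48 × 698.36) = -180.88 / 598.2437 ≈ -0.3024

-0.3024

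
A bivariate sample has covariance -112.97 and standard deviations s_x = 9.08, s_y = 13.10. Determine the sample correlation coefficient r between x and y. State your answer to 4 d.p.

r = Cov(x,y) / (s_x · s_y) = -112.97 / (9.08 × 13.10)
  = -112.97 / 118.9480 ≈ -0.9497

-0.9497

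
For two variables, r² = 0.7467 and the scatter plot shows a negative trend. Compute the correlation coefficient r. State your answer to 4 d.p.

|r| = √0.7467 = 0.8641
The association is negative, so r = −0.8641.

-0.8641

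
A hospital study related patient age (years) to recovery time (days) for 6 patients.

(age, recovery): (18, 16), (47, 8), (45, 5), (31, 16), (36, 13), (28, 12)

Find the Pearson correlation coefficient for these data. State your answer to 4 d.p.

n = 6, Σx = 205, Σy = 70, Σx² = 7599, Σy² = 914, Σxy = 2189
nΣxy − ΣxΣy = 13134 − 14350 = -1216
nΣx² − (Σx)² = 45594 − 42025 = 3569; nΣy² − (Σy)² = 5484 − 4900 = 584
r = -1216 / √(3569 × 584) = -1216 / 1443.7091 ≈ -0.8423

-0.8423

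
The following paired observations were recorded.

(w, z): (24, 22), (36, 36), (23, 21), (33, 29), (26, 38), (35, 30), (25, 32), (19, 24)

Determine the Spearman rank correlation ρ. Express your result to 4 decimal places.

Rank w: 3, 8, 2, 6, 5, 7, 4, 1
Rank z: 2, 7, 1, 4, 8, 5, 6, 3
d = rank(w) − rank(z): 1, 1, 1, 2, -3, 2, -2, -2; Σd² = 28
ρ = 1 − 6Σd² / [n(n²−1)] = 1 − 6×28 / (8×63) = 1 − 168/504 ≈ 0.6667

0.6667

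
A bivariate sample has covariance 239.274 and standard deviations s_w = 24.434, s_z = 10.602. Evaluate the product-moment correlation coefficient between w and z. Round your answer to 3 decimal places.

r = Cov(w,z) / (s_w · s_z) = 239.274 / (24.434 × 10.602)
  = 239.274 / 259.0493 ≈ 0.924

0.924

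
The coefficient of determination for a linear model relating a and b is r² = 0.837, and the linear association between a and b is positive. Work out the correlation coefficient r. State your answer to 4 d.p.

0.9149

|r| = √0.837 = 0.9149
The association is positive, so r = 0.9149.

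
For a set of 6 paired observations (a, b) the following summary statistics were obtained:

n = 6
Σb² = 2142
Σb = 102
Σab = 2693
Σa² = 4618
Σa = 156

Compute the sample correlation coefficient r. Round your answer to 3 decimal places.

0.086

r = (nΣab − ΣaΣb) / √[(nΣa² − (Σa)²)(nΣb² − (Σb)²)]
Numerator: 6×2693 − 156×102 = 246
Denominator: √[(27708 − 24336)(12852 − 10404)] = √[3372 × 2448] = 2873.0917
r = 246 / 2873.0917 ≈ 0.086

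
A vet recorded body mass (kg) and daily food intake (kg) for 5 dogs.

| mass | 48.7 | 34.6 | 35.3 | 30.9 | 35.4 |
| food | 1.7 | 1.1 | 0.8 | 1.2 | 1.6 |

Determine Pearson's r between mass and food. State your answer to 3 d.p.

n = 5, Σx = 184.9, Σy = 6.4, Σx² = 7022.91, Σy² = 8.74, Σxy = 242.81
nΣxy − ΣxΣy = 1214.05 − 1183.36 = 30.69
nΣx² − (Σx)² = 35114.55 − 34188.01 = 926.54; nΣy² − (Σy)² = 43.7 − 40.96 = 2.74
r = 30.69 / √(926.54 × 2.74) = 30.69 / 50.3857 ≈ 0.609

0.609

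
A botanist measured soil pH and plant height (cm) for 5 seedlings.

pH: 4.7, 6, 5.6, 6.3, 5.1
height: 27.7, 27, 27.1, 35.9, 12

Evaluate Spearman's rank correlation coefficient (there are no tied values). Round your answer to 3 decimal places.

0.300

Rank pH: 1, 4, 3, 5, 2
Rank height: 4, 2, 3, 5, 1
d = rank(pH) − rank(height): -3, 2, 0, 0, 1; Σd² = 14
ρ = 1 − 6Σd² / [n(n²−1)] = 1 − 6×14 / (5×24) = 1 − 84/120 ≈ 0.300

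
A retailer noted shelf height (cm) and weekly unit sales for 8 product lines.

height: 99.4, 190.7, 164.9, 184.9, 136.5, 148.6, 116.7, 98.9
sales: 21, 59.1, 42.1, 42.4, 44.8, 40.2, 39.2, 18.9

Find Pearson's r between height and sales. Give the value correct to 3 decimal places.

0.852

n = 8, Σx = 1140.6, Σy = 307.7, Σx² = 171741.18, Σy² = 13020.91, Σxy = 46672.59
nΣxy − ΣxΣy = 373380.72 − 350962.62 = 22418.1
nΣx² − (Σx)² = 1373929.44 − 1300968.36 = 72961.08; nΣy² − (Σy)² = 104167.28 − 94679.29 = 9487.99
r = 22418.1 / √(72961.08 × 9487.99) = 22418.1 / 26310.7202 ≈ 0.852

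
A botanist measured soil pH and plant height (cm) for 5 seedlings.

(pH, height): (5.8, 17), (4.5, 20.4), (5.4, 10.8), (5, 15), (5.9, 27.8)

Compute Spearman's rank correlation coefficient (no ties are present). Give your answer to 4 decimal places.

Rank pH: 4, 1, 3, 2, 5
Rank height: 3, 4, 1, 2, 5
d = rank(pH) − rank(height): 1, -3, 2, 0, 0; Σd² = 14
ρ = 1 − 6Σd² / [n(n²−1)] = 1 − 6×14 / (5×24) = 1 − 84/120 ≈ 0.3000

0.3000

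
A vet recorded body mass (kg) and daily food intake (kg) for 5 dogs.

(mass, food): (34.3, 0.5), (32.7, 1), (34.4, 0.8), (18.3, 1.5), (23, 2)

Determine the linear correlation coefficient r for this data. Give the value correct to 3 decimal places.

-0.834

n = 5, Σx = 142.7, Σy = 5.8, Σx² = 4293.03, Σy² = 8.14, Σxy = 150.82
nΣxy − ΣxΣy = 754.1 − 827.66 = -73.56
nΣx² − (Σx)² = 21465.15 − 20363.29 = 1101.86; nΣy² − (Σy)² = 40.7 − 33.64 = 7.06
r = -73.56 / √(1101.86 × 7.06) = -73.56 / 88.1994 ≈ -0.834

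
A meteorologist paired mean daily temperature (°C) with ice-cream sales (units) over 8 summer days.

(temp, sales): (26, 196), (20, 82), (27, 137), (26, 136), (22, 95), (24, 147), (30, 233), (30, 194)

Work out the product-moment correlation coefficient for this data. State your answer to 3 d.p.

0.882

n = 8, Σx = 205, Σy = 1220, Σx² = 5341, Σy² = 204964, Σxy = 32399
nΣxy − ΣxΣy = 259192 − 250100 = 9092
nΣx² − (Σx)² = 42728 − 42025 = 703; nΣy² − (Σy)² = 1639712 − 1488400 = 151312
r = 9092 / √(703 × 151312) = 9092 / 10313.6965 ≈ 0.882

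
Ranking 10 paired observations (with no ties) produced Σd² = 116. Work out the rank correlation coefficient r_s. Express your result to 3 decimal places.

ρ = 1 − 6Σd² / [n(n²−1)] = 1 − 6×116 / (10×99)
  = 1 − 696/990 = 1 − 0.7030 ≈ 0.297

0.297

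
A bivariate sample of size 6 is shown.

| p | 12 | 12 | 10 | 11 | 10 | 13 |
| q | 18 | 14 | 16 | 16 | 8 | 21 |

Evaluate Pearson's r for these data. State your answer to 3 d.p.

0.718

n = 6, Σp = 68, Σq = 93, Σp² = 778, Σq² = 1537, Σpq = 1073
nΣpq − ΣpΣq = 6438 − 6324 = 114
nΣp² − (Σp)² = 4668 − 4624 = 44; nΣq² − (Σq)² = 9222 − 8649 = 573
r = 114 / √(44 × 573) = 114 / 158.7829 ≈ 0.718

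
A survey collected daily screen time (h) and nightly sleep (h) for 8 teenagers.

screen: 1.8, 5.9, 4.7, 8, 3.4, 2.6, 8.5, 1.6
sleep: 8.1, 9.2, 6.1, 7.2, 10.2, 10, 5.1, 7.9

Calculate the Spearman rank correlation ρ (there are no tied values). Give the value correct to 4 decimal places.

-0.4762

Rank screen: 2, 6, 5, 7, 4, 3, 8, 1
Rank sleep: 5, 6, 2, 3, 8, 7, 1, 4
d = rank(screen) − rank(sleep): -3, 0, 3, 4, -4, -4, 7, -3; Σd² = 124
ρ = 1 − 6Σd² / [n(n²−1)] = 1 − 6×124 / (8×63) = 1 − 744/504 ≈ -0.4762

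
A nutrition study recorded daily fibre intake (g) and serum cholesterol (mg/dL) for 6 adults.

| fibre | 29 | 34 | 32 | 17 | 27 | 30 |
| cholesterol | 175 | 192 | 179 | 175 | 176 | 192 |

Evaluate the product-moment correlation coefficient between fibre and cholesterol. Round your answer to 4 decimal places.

0.5847

n = 6, Σx = 169, Σy = 1089, Σx² = 4939, Σy² = 197995, Σxy = 30818
nΣxy − ΣxΣy = 184908 − 184041 = 867
nΣx² − (Σx)² = 29634 − 28561 = 1073; nΣy² − (Σy)² = 1187970 − 1185921 = 2049
r = 867 / √(1073 × 2049) = 867 / 1482.7599 ≈ 0.5847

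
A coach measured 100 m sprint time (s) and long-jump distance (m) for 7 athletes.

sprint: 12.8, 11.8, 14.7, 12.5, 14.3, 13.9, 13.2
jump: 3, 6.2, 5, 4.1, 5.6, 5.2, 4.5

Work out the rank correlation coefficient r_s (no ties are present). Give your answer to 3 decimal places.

Rank sprint: 3, 1, 7, 2, 6, 5, 4
Rank jump: 1, 7, 4, 2, 6, 5, 3
d = rank(sprint) − rank(jump): 2, -6, 3, 0, 0, 0, 1; Σd² = 50
ρ = 1 − 6Σd² / [n(n²−1)] = 1 − 6×50 / (7×48) = 1 − 300/336 ≈ 0.107

0.107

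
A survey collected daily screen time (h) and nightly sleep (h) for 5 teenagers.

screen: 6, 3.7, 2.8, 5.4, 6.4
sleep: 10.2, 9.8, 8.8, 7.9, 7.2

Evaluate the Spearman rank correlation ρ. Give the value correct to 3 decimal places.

-0.300

Rank screen: 4, 2, 1, 3, 5
Rank sleep: 5, 4, 3, 2, 1
d = rank(screen) − rank(sleep): -1, -2, -2, 1, 4; Σd² = 26
ρ = 1 − 6Σd² / [n(n²−1)] = 1 − 6×26 / (5×24) = 1 − 156/120 ≈ -0.300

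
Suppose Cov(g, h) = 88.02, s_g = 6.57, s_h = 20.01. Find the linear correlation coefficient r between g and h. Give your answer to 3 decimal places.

r = Cov(g,h) / (s_g · s_h) = 88.02 / (6.57 × 20.01)
  = 88.02 / 131.4657 ≈ 0.670

0.670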